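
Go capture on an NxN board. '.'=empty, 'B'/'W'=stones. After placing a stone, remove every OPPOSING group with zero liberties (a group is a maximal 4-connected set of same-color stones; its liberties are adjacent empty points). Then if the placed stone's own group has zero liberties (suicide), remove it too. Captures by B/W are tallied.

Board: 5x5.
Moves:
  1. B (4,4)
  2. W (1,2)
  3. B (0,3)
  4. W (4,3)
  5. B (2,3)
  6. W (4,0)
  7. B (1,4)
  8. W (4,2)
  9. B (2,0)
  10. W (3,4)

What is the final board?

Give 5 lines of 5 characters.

Answer: ...B.
..W.B
B..B.
....W
W.WW.

Derivation:
Move 1: B@(4,4) -> caps B=0 W=0
Move 2: W@(1,2) -> caps B=0 W=0
Move 3: B@(0,3) -> caps B=0 W=0
Move 4: W@(4,3) -> caps B=0 W=0
Move 5: B@(2,3) -> caps B=0 W=0
Move 6: W@(4,0) -> caps B=0 W=0
Move 7: B@(1,4) -> caps B=0 W=0
Move 8: W@(4,2) -> caps B=0 W=0
Move 9: B@(2,0) -> caps B=0 W=0
Move 10: W@(3,4) -> caps B=0 W=1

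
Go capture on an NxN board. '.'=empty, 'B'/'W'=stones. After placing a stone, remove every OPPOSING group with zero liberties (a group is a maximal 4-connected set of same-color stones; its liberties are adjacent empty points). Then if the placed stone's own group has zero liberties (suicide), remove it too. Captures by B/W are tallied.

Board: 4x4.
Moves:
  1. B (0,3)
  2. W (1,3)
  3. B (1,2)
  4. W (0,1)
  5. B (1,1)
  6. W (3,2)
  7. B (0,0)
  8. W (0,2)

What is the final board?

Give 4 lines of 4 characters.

Answer: BWW.
.BBW
....
..W.

Derivation:
Move 1: B@(0,3) -> caps B=0 W=0
Move 2: W@(1,3) -> caps B=0 W=0
Move 3: B@(1,2) -> caps B=0 W=0
Move 4: W@(0,1) -> caps B=0 W=0
Move 5: B@(1,1) -> caps B=0 W=0
Move 6: W@(3,2) -> caps B=0 W=0
Move 7: B@(0,0) -> caps B=0 W=0
Move 8: W@(0,2) -> caps B=0 W=1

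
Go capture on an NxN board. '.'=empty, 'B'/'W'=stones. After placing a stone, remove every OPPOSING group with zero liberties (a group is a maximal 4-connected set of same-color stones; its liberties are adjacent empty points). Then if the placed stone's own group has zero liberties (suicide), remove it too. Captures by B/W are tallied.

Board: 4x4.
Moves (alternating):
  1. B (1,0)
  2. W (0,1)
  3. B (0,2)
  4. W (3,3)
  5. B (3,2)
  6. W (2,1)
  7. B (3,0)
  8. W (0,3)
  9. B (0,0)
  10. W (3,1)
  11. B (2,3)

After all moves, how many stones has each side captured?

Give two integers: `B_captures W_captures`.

Answer: 1 0

Derivation:
Move 1: B@(1,0) -> caps B=0 W=0
Move 2: W@(0,1) -> caps B=0 W=0
Move 3: B@(0,2) -> caps B=0 W=0
Move 4: W@(3,3) -> caps B=0 W=0
Move 5: B@(3,2) -> caps B=0 W=0
Move 6: W@(2,1) -> caps B=0 W=0
Move 7: B@(3,0) -> caps B=0 W=0
Move 8: W@(0,3) -> caps B=0 W=0
Move 9: B@(0,0) -> caps B=0 W=0
Move 10: W@(3,1) -> caps B=0 W=0
Move 11: B@(2,3) -> caps B=1 W=0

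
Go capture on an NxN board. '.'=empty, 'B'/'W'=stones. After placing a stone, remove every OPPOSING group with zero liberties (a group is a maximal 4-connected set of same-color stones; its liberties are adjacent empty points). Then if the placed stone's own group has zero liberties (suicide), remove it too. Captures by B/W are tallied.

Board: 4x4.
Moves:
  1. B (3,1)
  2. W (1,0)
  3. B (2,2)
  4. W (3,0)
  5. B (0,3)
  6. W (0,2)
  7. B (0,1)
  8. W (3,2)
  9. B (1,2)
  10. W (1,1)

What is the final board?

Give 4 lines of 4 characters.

Move 1: B@(3,1) -> caps B=0 W=0
Move 2: W@(1,0) -> caps B=0 W=0
Move 3: B@(2,2) -> caps B=0 W=0
Move 4: W@(3,0) -> caps B=0 W=0
Move 5: B@(0,3) -> caps B=0 W=0
Move 6: W@(0,2) -> caps B=0 W=0
Move 7: B@(0,1) -> caps B=0 W=0
Move 8: W@(3,2) -> caps B=0 W=0
Move 9: B@(1,2) -> caps B=1 W=0
Move 10: W@(1,1) -> caps B=1 W=0

Answer: .B.B
WWB.
..B.
WBW.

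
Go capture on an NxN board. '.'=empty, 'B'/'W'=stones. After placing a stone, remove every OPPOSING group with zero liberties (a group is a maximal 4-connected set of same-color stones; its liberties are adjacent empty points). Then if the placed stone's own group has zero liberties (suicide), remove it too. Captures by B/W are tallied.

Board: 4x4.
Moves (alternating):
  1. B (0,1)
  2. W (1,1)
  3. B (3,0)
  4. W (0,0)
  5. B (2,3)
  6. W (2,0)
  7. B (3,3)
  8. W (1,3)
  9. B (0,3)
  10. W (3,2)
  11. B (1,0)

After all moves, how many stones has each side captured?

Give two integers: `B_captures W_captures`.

Answer: 1 0

Derivation:
Move 1: B@(0,1) -> caps B=0 W=0
Move 2: W@(1,1) -> caps B=0 W=0
Move 3: B@(3,0) -> caps B=0 W=0
Move 4: W@(0,0) -> caps B=0 W=0
Move 5: B@(2,3) -> caps B=0 W=0
Move 6: W@(2,0) -> caps B=0 W=0
Move 7: B@(3,3) -> caps B=0 W=0
Move 8: W@(1,3) -> caps B=0 W=0
Move 9: B@(0,3) -> caps B=0 W=0
Move 10: W@(3,2) -> caps B=0 W=0
Move 11: B@(1,0) -> caps B=1 W=0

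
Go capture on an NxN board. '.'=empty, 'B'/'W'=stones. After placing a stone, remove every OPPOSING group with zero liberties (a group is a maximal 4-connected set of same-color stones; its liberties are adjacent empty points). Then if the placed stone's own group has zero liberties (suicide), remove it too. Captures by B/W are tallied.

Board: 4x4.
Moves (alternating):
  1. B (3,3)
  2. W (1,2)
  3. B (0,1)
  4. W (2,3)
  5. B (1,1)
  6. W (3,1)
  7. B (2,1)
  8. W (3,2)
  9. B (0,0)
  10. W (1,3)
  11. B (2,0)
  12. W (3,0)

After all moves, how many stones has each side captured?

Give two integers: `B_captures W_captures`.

Answer: 0 1

Derivation:
Move 1: B@(3,3) -> caps B=0 W=0
Move 2: W@(1,2) -> caps B=0 W=0
Move 3: B@(0,1) -> caps B=0 W=0
Move 4: W@(2,3) -> caps B=0 W=0
Move 5: B@(1,1) -> caps B=0 W=0
Move 6: W@(3,1) -> caps B=0 W=0
Move 7: B@(2,1) -> caps B=0 W=0
Move 8: W@(3,2) -> caps B=0 W=1
Move 9: B@(0,0) -> caps B=0 W=1
Move 10: W@(1,3) -> caps B=0 W=1
Move 11: B@(2,0) -> caps B=0 W=1
Move 12: W@(3,0) -> caps B=0 W=1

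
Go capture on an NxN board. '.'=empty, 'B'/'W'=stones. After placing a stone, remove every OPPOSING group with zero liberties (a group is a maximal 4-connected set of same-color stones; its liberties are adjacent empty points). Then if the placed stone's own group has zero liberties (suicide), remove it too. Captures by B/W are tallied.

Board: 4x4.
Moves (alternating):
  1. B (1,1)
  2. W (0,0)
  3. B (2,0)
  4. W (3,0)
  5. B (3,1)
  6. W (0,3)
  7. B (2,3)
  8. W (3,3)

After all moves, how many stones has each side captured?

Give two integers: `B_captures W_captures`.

Move 1: B@(1,1) -> caps B=0 W=0
Move 2: W@(0,0) -> caps B=0 W=0
Move 3: B@(2,0) -> caps B=0 W=0
Move 4: W@(3,0) -> caps B=0 W=0
Move 5: B@(3,1) -> caps B=1 W=0
Move 6: W@(0,3) -> caps B=1 W=0
Move 7: B@(2,3) -> caps B=1 W=0
Move 8: W@(3,3) -> caps B=1 W=0

Answer: 1 0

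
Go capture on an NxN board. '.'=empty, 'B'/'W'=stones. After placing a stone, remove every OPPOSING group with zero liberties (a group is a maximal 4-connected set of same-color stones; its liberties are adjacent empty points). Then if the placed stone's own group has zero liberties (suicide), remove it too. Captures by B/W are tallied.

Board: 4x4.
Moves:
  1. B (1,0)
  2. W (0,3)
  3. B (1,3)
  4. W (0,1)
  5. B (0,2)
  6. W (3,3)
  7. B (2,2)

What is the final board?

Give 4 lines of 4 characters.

Answer: .WB.
B..B
..B.
...W

Derivation:
Move 1: B@(1,0) -> caps B=0 W=0
Move 2: W@(0,3) -> caps B=0 W=0
Move 3: B@(1,3) -> caps B=0 W=0
Move 4: W@(0,1) -> caps B=0 W=0
Move 5: B@(0,2) -> caps B=1 W=0
Move 6: W@(3,3) -> caps B=1 W=0
Move 7: B@(2,2) -> caps B=1 W=0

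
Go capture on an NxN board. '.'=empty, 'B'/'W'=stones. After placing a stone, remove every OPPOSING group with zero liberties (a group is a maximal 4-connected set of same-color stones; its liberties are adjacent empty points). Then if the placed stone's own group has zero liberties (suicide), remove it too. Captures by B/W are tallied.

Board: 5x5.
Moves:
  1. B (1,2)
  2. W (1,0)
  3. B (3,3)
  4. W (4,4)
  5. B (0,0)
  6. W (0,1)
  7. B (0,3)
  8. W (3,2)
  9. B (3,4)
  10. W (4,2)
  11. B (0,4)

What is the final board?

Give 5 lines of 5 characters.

Move 1: B@(1,2) -> caps B=0 W=0
Move 2: W@(1,0) -> caps B=0 W=0
Move 3: B@(3,3) -> caps B=0 W=0
Move 4: W@(4,4) -> caps B=0 W=0
Move 5: B@(0,0) -> caps B=0 W=0
Move 6: W@(0,1) -> caps B=0 W=1
Move 7: B@(0,3) -> caps B=0 W=1
Move 8: W@(3,2) -> caps B=0 W=1
Move 9: B@(3,4) -> caps B=0 W=1
Move 10: W@(4,2) -> caps B=0 W=1
Move 11: B@(0,4) -> caps B=0 W=1

Answer: .W.BB
W.B..
.....
..WBB
..W.W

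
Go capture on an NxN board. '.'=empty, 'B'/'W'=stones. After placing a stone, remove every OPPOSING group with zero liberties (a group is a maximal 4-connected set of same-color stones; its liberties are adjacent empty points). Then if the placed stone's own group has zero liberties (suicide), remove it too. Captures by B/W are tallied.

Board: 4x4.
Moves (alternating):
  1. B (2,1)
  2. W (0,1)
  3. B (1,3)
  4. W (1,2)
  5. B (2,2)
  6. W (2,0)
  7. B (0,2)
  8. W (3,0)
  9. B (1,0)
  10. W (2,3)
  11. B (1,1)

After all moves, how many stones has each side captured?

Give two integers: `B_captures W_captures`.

Answer: 1 0

Derivation:
Move 1: B@(2,1) -> caps B=0 W=0
Move 2: W@(0,1) -> caps B=0 W=0
Move 3: B@(1,3) -> caps B=0 W=0
Move 4: W@(1,2) -> caps B=0 W=0
Move 5: B@(2,2) -> caps B=0 W=0
Move 6: W@(2,0) -> caps B=0 W=0
Move 7: B@(0,2) -> caps B=0 W=0
Move 8: W@(3,0) -> caps B=0 W=0
Move 9: B@(1,0) -> caps B=0 W=0
Move 10: W@(2,3) -> caps B=0 W=0
Move 11: B@(1,1) -> caps B=1 W=0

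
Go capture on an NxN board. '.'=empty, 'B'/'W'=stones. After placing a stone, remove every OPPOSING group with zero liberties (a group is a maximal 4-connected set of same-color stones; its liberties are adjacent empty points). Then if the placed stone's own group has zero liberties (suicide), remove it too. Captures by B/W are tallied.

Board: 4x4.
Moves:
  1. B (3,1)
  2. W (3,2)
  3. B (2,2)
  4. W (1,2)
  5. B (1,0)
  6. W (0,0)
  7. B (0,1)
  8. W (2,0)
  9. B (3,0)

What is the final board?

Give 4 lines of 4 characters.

Move 1: B@(3,1) -> caps B=0 W=0
Move 2: W@(3,2) -> caps B=0 W=0
Move 3: B@(2,2) -> caps B=0 W=0
Move 4: W@(1,2) -> caps B=0 W=0
Move 5: B@(1,0) -> caps B=0 W=0
Move 6: W@(0,0) -> caps B=0 W=0
Move 7: B@(0,1) -> caps B=1 W=0
Move 8: W@(2,0) -> caps B=1 W=0
Move 9: B@(3,0) -> caps B=1 W=0

Answer: .B..
B.W.
W.B.
BBW.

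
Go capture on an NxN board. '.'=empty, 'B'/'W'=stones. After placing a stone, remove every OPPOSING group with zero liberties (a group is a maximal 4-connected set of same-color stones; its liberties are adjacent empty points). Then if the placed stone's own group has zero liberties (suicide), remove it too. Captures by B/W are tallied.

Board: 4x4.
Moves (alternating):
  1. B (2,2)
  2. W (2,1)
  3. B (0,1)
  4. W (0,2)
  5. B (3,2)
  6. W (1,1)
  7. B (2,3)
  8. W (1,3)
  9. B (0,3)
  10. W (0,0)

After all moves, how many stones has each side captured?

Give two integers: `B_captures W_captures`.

Answer: 0 1

Derivation:
Move 1: B@(2,2) -> caps B=0 W=0
Move 2: W@(2,1) -> caps B=0 W=0
Move 3: B@(0,1) -> caps B=0 W=0
Move 4: W@(0,2) -> caps B=0 W=0
Move 5: B@(3,2) -> caps B=0 W=0
Move 6: W@(1,1) -> caps B=0 W=0
Move 7: B@(2,3) -> caps B=0 W=0
Move 8: W@(1,3) -> caps B=0 W=0
Move 9: B@(0,3) -> caps B=0 W=0
Move 10: W@(0,0) -> caps B=0 W=1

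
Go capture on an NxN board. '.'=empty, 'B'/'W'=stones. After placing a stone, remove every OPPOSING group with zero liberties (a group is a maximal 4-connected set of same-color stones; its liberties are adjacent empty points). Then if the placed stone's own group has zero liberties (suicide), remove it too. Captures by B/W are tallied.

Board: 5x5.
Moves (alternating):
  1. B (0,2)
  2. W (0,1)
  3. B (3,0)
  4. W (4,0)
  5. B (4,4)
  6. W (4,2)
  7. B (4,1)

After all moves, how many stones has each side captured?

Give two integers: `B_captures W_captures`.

Move 1: B@(0,2) -> caps B=0 W=0
Move 2: W@(0,1) -> caps B=0 W=0
Move 3: B@(3,0) -> caps B=0 W=0
Move 4: W@(4,0) -> caps B=0 W=0
Move 5: B@(4,4) -> caps B=0 W=0
Move 6: W@(4,2) -> caps B=0 W=0
Move 7: B@(4,1) -> caps B=1 W=0

Answer: 1 0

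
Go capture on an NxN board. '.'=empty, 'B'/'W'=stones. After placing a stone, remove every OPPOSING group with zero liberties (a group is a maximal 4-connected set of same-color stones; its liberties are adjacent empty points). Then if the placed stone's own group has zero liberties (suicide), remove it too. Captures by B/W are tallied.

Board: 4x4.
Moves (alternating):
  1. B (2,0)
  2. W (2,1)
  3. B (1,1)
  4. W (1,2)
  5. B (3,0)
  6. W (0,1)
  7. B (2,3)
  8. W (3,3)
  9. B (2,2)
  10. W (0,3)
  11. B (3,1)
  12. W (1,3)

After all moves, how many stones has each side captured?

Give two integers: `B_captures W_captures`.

Answer: 1 0

Derivation:
Move 1: B@(2,0) -> caps B=0 W=0
Move 2: W@(2,1) -> caps B=0 W=0
Move 3: B@(1,1) -> caps B=0 W=0
Move 4: W@(1,2) -> caps B=0 W=0
Move 5: B@(3,0) -> caps B=0 W=0
Move 6: W@(0,1) -> caps B=0 W=0
Move 7: B@(2,3) -> caps B=0 W=0
Move 8: W@(3,3) -> caps B=0 W=0
Move 9: B@(2,2) -> caps B=0 W=0
Move 10: W@(0,3) -> caps B=0 W=0
Move 11: B@(3,1) -> caps B=1 W=0
Move 12: W@(1,3) -> caps B=1 W=0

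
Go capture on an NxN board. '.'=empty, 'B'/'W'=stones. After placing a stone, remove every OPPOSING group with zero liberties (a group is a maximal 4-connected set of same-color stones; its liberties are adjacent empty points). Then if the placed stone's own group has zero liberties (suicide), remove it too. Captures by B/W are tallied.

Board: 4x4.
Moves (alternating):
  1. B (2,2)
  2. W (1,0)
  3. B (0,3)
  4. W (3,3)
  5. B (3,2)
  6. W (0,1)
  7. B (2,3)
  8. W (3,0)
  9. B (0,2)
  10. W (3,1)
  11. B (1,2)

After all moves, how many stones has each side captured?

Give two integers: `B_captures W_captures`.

Move 1: B@(2,2) -> caps B=0 W=0
Move 2: W@(1,0) -> caps B=0 W=0
Move 3: B@(0,3) -> caps B=0 W=0
Move 4: W@(3,3) -> caps B=0 W=0
Move 5: B@(3,2) -> caps B=0 W=0
Move 6: W@(0,1) -> caps B=0 W=0
Move 7: B@(2,3) -> caps B=1 W=0
Move 8: W@(3,0) -> caps B=1 W=0
Move 9: B@(0,2) -> caps B=1 W=0
Move 10: W@(3,1) -> caps B=1 W=0
Move 11: B@(1,2) -> caps B=1 W=0

Answer: 1 0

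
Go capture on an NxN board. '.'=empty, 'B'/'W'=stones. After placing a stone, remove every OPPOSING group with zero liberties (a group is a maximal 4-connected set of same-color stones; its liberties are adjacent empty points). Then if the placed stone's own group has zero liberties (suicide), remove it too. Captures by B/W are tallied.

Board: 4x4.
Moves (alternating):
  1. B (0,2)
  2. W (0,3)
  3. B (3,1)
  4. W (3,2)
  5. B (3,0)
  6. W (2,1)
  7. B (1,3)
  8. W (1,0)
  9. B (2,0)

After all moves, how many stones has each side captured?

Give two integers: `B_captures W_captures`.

Move 1: B@(0,2) -> caps B=0 W=0
Move 2: W@(0,3) -> caps B=0 W=0
Move 3: B@(3,1) -> caps B=0 W=0
Move 4: W@(3,2) -> caps B=0 W=0
Move 5: B@(3,0) -> caps B=0 W=0
Move 6: W@(2,1) -> caps B=0 W=0
Move 7: B@(1,3) -> caps B=1 W=0
Move 8: W@(1,0) -> caps B=1 W=0
Move 9: B@(2,0) -> caps B=1 W=0

Answer: 1 0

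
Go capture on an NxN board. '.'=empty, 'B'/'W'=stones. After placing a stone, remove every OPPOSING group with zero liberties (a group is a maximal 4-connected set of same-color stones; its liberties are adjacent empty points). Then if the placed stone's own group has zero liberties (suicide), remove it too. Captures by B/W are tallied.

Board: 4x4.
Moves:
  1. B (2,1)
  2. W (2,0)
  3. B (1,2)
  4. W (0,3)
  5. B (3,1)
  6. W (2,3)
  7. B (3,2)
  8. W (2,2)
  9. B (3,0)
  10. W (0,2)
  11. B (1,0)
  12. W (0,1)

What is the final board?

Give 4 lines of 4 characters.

Move 1: B@(2,1) -> caps B=0 W=0
Move 2: W@(2,0) -> caps B=0 W=0
Move 3: B@(1,2) -> caps B=0 W=0
Move 4: W@(0,3) -> caps B=0 W=0
Move 5: B@(3,1) -> caps B=0 W=0
Move 6: W@(2,3) -> caps B=0 W=0
Move 7: B@(3,2) -> caps B=0 W=0
Move 8: W@(2,2) -> caps B=0 W=0
Move 9: B@(3,0) -> caps B=0 W=0
Move 10: W@(0,2) -> caps B=0 W=0
Move 11: B@(1,0) -> caps B=1 W=0
Move 12: W@(0,1) -> caps B=1 W=0

Answer: .WWW
B.B.
.BWW
BBB.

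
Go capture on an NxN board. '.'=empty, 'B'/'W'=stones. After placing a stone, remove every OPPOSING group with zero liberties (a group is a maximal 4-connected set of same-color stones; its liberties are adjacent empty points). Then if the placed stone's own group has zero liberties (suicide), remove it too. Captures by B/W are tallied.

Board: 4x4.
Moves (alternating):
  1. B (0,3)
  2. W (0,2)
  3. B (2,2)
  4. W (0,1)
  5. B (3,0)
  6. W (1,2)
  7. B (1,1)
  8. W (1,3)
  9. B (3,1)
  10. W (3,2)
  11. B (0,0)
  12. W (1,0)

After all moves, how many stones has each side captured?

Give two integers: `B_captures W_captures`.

Move 1: B@(0,3) -> caps B=0 W=0
Move 2: W@(0,2) -> caps B=0 W=0
Move 3: B@(2,2) -> caps B=0 W=0
Move 4: W@(0,1) -> caps B=0 W=0
Move 5: B@(3,0) -> caps B=0 W=0
Move 6: W@(1,2) -> caps B=0 W=0
Move 7: B@(1,1) -> caps B=0 W=0
Move 8: W@(1,3) -> caps B=0 W=1
Move 9: B@(3,1) -> caps B=0 W=1
Move 10: W@(3,2) -> caps B=0 W=1
Move 11: B@(0,0) -> caps B=0 W=1
Move 12: W@(1,0) -> caps B=0 W=2

Answer: 0 2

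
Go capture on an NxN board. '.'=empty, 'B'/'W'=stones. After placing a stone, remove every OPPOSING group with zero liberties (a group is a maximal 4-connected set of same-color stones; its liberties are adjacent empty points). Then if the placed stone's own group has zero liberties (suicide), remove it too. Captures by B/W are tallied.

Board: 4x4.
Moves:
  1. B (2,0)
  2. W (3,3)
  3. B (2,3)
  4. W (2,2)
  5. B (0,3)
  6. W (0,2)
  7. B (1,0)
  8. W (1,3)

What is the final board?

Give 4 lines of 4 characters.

Move 1: B@(2,0) -> caps B=0 W=0
Move 2: W@(3,3) -> caps B=0 W=0
Move 3: B@(2,3) -> caps B=0 W=0
Move 4: W@(2,2) -> caps B=0 W=0
Move 5: B@(0,3) -> caps B=0 W=0
Move 6: W@(0,2) -> caps B=0 W=0
Move 7: B@(1,0) -> caps B=0 W=0
Move 8: W@(1,3) -> caps B=0 W=2

Answer: ..W.
B..W
B.W.
...W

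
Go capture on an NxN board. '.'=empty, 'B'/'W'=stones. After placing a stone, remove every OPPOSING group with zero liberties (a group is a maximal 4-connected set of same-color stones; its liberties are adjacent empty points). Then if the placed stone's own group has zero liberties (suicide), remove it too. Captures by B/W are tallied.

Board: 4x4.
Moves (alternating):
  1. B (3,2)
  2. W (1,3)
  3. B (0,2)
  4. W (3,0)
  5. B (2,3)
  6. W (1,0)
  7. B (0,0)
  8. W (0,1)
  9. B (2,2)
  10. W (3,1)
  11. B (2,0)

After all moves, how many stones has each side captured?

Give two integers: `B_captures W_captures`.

Move 1: B@(3,2) -> caps B=0 W=0
Move 2: W@(1,3) -> caps B=0 W=0
Move 3: B@(0,2) -> caps B=0 W=0
Move 4: W@(3,0) -> caps B=0 W=0
Move 5: B@(2,3) -> caps B=0 W=0
Move 6: W@(1,0) -> caps B=0 W=0
Move 7: B@(0,0) -> caps B=0 W=0
Move 8: W@(0,1) -> caps B=0 W=1
Move 9: B@(2,2) -> caps B=0 W=1
Move 10: W@(3,1) -> caps B=0 W=1
Move 11: B@(2,0) -> caps B=0 W=1

Answer: 0 1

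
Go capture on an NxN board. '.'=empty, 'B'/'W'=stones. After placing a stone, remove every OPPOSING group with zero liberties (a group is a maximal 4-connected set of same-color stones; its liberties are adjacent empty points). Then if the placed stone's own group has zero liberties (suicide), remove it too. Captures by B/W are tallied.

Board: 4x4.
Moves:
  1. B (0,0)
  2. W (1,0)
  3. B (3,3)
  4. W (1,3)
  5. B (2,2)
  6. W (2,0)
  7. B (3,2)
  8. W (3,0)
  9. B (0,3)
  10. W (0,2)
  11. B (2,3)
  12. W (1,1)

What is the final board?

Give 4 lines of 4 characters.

Move 1: B@(0,0) -> caps B=0 W=0
Move 2: W@(1,0) -> caps B=0 W=0
Move 3: B@(3,3) -> caps B=0 W=0
Move 4: W@(1,3) -> caps B=0 W=0
Move 5: B@(2,2) -> caps B=0 W=0
Move 6: W@(2,0) -> caps B=0 W=0
Move 7: B@(3,2) -> caps B=0 W=0
Move 8: W@(3,0) -> caps B=0 W=0
Move 9: B@(0,3) -> caps B=0 W=0
Move 10: W@(0,2) -> caps B=0 W=1
Move 11: B@(2,3) -> caps B=0 W=1
Move 12: W@(1,1) -> caps B=0 W=1

Answer: B.W.
WW.W
W.BB
W.BB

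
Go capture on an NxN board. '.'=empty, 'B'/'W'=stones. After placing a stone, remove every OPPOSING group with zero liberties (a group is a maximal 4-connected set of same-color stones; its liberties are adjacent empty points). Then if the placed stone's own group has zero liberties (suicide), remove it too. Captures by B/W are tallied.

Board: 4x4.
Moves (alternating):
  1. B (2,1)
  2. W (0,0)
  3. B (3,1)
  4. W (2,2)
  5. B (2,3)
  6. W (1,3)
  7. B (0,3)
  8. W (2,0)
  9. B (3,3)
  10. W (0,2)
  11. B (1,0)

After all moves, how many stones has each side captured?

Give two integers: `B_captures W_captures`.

Answer: 0 1

Derivation:
Move 1: B@(2,1) -> caps B=0 W=0
Move 2: W@(0,0) -> caps B=0 W=0
Move 3: B@(3,1) -> caps B=0 W=0
Move 4: W@(2,2) -> caps B=0 W=0
Move 5: B@(2,3) -> caps B=0 W=0
Move 6: W@(1,3) -> caps B=0 W=0
Move 7: B@(0,3) -> caps B=0 W=0
Move 8: W@(2,0) -> caps B=0 W=0
Move 9: B@(3,3) -> caps B=0 W=0
Move 10: W@(0,2) -> caps B=0 W=1
Move 11: B@(1,0) -> caps B=0 W=1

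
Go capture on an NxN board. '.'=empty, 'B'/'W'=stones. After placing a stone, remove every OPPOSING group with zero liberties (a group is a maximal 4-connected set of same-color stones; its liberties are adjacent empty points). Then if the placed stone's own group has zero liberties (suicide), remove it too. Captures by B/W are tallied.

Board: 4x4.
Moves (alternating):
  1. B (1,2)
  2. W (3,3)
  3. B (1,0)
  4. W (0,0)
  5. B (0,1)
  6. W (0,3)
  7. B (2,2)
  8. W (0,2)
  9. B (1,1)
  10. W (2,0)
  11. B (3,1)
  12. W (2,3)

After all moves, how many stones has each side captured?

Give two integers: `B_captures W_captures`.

Move 1: B@(1,2) -> caps B=0 W=0
Move 2: W@(3,3) -> caps B=0 W=0
Move 3: B@(1,0) -> caps B=0 W=0
Move 4: W@(0,0) -> caps B=0 W=0
Move 5: B@(0,1) -> caps B=1 W=0
Move 6: W@(0,3) -> caps B=1 W=0
Move 7: B@(2,2) -> caps B=1 W=0
Move 8: W@(0,2) -> caps B=1 W=0
Move 9: B@(1,1) -> caps B=1 W=0
Move 10: W@(2,0) -> caps B=1 W=0
Move 11: B@(3,1) -> caps B=1 W=0
Move 12: W@(2,3) -> caps B=1 W=0

Answer: 1 0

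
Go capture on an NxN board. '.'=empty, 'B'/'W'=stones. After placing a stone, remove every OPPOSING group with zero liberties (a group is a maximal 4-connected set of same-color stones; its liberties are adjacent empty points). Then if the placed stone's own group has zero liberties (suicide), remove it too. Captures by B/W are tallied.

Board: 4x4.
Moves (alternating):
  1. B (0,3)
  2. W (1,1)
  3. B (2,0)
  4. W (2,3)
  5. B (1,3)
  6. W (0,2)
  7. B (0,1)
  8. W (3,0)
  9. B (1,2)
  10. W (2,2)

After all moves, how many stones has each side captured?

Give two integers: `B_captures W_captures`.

Answer: 1 0

Derivation:
Move 1: B@(0,3) -> caps B=0 W=0
Move 2: W@(1,1) -> caps B=0 W=0
Move 3: B@(2,0) -> caps B=0 W=0
Move 4: W@(2,3) -> caps B=0 W=0
Move 5: B@(1,3) -> caps B=0 W=0
Move 6: W@(0,2) -> caps B=0 W=0
Move 7: B@(0,1) -> caps B=0 W=0
Move 8: W@(3,0) -> caps B=0 W=0
Move 9: B@(1,2) -> caps B=1 W=0
Move 10: W@(2,2) -> caps B=1 W=0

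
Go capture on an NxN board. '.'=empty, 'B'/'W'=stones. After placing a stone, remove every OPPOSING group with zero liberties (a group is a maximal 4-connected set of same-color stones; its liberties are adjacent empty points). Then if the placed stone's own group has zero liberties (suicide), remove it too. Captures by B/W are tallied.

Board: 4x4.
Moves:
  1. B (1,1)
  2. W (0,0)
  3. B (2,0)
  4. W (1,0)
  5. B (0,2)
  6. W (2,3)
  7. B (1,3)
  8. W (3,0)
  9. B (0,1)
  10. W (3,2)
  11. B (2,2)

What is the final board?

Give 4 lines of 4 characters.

Answer: .BB.
.B.B
B.BW
W.W.

Derivation:
Move 1: B@(1,1) -> caps B=0 W=0
Move 2: W@(0,0) -> caps B=0 W=0
Move 3: B@(2,0) -> caps B=0 W=0
Move 4: W@(1,0) -> caps B=0 W=0
Move 5: B@(0,2) -> caps B=0 W=0
Move 6: W@(2,3) -> caps B=0 W=0
Move 7: B@(1,3) -> caps B=0 W=0
Move 8: W@(3,0) -> caps B=0 W=0
Move 9: B@(0,1) -> caps B=2 W=0
Move 10: W@(3,2) -> caps B=2 W=0
Move 11: B@(2,2) -> caps B=2 W=0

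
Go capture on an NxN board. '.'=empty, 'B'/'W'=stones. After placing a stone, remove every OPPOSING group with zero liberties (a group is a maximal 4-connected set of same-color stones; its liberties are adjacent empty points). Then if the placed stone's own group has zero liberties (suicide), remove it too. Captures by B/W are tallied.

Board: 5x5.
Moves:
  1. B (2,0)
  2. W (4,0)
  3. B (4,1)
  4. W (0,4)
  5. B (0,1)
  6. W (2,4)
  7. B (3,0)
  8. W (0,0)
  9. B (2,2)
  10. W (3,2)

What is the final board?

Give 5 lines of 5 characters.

Answer: WB..W
.....
B.B.W
B.W..
.B...

Derivation:
Move 1: B@(2,0) -> caps B=0 W=0
Move 2: W@(4,0) -> caps B=0 W=0
Move 3: B@(4,1) -> caps B=0 W=0
Move 4: W@(0,4) -> caps B=0 W=0
Move 5: B@(0,1) -> caps B=0 W=0
Move 6: W@(2,4) -> caps B=0 W=0
Move 7: B@(3,0) -> caps B=1 W=0
Move 8: W@(0,0) -> caps B=1 W=0
Move 9: B@(2,2) -> caps B=1 W=0
Move 10: W@(3,2) -> caps B=1 W=0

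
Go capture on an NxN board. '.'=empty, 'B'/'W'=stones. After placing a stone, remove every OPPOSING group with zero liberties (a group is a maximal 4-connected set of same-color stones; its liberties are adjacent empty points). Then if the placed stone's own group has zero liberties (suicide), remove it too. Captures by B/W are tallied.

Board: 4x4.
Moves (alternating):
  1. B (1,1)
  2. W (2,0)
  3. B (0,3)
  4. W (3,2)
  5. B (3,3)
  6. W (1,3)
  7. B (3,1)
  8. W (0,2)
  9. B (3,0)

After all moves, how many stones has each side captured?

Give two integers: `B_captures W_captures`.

Move 1: B@(1,1) -> caps B=0 W=0
Move 2: W@(2,0) -> caps B=0 W=0
Move 3: B@(0,3) -> caps B=0 W=0
Move 4: W@(3,2) -> caps B=0 W=0
Move 5: B@(3,3) -> caps B=0 W=0
Move 6: W@(1,3) -> caps B=0 W=0
Move 7: B@(3,1) -> caps B=0 W=0
Move 8: W@(0,2) -> caps B=0 W=1
Move 9: B@(3,0) -> caps B=0 W=1

Answer: 0 1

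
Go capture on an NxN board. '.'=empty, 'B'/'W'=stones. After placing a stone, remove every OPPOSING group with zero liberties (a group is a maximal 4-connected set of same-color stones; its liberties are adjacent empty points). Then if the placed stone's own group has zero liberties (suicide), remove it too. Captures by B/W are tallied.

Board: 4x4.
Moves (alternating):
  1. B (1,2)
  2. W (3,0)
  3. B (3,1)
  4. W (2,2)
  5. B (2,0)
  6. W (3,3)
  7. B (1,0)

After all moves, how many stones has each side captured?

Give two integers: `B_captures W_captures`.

Move 1: B@(1,2) -> caps B=0 W=0
Move 2: W@(3,0) -> caps B=0 W=0
Move 3: B@(3,1) -> caps B=0 W=0
Move 4: W@(2,2) -> caps B=0 W=0
Move 5: B@(2,0) -> caps B=1 W=0
Move 6: W@(3,3) -> caps B=1 W=0
Move 7: B@(1,0) -> caps B=1 W=0

Answer: 1 0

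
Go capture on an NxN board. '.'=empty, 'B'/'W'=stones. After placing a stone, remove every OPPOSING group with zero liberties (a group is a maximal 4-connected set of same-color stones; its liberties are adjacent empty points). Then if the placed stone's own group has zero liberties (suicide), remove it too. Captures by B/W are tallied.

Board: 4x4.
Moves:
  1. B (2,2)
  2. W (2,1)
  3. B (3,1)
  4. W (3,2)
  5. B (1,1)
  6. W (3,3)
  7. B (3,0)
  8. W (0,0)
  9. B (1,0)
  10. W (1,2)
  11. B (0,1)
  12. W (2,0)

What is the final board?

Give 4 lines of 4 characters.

Answer: .B..
BBW.
WWB.
..WW

Derivation:
Move 1: B@(2,2) -> caps B=0 W=0
Move 2: W@(2,1) -> caps B=0 W=0
Move 3: B@(3,1) -> caps B=0 W=0
Move 4: W@(3,2) -> caps B=0 W=0
Move 5: B@(1,1) -> caps B=0 W=0
Move 6: W@(3,3) -> caps B=0 W=0
Move 7: B@(3,0) -> caps B=0 W=0
Move 8: W@(0,0) -> caps B=0 W=0
Move 9: B@(1,0) -> caps B=0 W=0
Move 10: W@(1,2) -> caps B=0 W=0
Move 11: B@(0,1) -> caps B=1 W=0
Move 12: W@(2,0) -> caps B=1 W=2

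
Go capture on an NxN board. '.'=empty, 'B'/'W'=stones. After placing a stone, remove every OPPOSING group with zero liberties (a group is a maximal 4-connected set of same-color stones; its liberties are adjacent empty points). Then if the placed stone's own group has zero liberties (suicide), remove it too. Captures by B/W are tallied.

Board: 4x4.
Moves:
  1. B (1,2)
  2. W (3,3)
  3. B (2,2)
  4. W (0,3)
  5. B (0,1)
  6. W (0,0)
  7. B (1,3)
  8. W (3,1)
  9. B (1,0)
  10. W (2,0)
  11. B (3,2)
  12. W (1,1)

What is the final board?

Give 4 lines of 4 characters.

Move 1: B@(1,2) -> caps B=0 W=0
Move 2: W@(3,3) -> caps B=0 W=0
Move 3: B@(2,2) -> caps B=0 W=0
Move 4: W@(0,3) -> caps B=0 W=0
Move 5: B@(0,1) -> caps B=0 W=0
Move 6: W@(0,0) -> caps B=0 W=0
Move 7: B@(1,3) -> caps B=0 W=0
Move 8: W@(3,1) -> caps B=0 W=0
Move 9: B@(1,0) -> caps B=1 W=0
Move 10: W@(2,0) -> caps B=1 W=0
Move 11: B@(3,2) -> caps B=1 W=0
Move 12: W@(1,1) -> caps B=1 W=0

Answer: .B.W
BWBB
W.B.
.WBW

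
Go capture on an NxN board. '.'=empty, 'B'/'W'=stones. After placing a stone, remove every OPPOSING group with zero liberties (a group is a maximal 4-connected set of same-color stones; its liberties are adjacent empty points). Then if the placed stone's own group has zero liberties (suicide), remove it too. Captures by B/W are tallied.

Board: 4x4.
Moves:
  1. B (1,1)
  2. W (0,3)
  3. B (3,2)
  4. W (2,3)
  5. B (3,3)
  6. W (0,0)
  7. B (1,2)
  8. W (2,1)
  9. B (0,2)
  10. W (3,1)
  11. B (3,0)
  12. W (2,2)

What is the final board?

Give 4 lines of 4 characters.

Move 1: B@(1,1) -> caps B=0 W=0
Move 2: W@(0,3) -> caps B=0 W=0
Move 3: B@(3,2) -> caps B=0 W=0
Move 4: W@(2,3) -> caps B=0 W=0
Move 5: B@(3,3) -> caps B=0 W=0
Move 6: W@(0,0) -> caps B=0 W=0
Move 7: B@(1,2) -> caps B=0 W=0
Move 8: W@(2,1) -> caps B=0 W=0
Move 9: B@(0,2) -> caps B=0 W=0
Move 10: W@(3,1) -> caps B=0 W=0
Move 11: B@(3,0) -> caps B=0 W=0
Move 12: W@(2,2) -> caps B=0 W=2

Answer: W.BW
.BB.
.WWW
BW..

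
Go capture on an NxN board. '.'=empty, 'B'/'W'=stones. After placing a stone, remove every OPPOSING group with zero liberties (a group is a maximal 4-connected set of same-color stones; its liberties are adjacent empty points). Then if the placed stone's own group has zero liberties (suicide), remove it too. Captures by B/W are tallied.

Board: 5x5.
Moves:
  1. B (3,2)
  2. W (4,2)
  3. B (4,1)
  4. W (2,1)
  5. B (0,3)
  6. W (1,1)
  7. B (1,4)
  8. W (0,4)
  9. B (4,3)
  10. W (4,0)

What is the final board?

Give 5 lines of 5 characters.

Move 1: B@(3,2) -> caps B=0 W=0
Move 2: W@(4,2) -> caps B=0 W=0
Move 3: B@(4,1) -> caps B=0 W=0
Move 4: W@(2,1) -> caps B=0 W=0
Move 5: B@(0,3) -> caps B=0 W=0
Move 6: W@(1,1) -> caps B=0 W=0
Move 7: B@(1,4) -> caps B=0 W=0
Move 8: W@(0,4) -> caps B=0 W=0
Move 9: B@(4,3) -> caps B=1 W=0
Move 10: W@(4,0) -> caps B=1 W=0

Answer: ...B.
.W..B
.W...
..B..
WB.B.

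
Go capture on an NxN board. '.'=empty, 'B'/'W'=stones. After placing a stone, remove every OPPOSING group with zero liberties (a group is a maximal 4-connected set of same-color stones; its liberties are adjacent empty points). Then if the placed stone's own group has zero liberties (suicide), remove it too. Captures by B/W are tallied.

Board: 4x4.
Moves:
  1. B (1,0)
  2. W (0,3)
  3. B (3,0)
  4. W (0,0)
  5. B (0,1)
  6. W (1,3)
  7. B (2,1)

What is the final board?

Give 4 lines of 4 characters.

Answer: .B.W
B..W
.B..
B...

Derivation:
Move 1: B@(1,0) -> caps B=0 W=0
Move 2: W@(0,3) -> caps B=0 W=0
Move 3: B@(3,0) -> caps B=0 W=0
Move 4: W@(0,0) -> caps B=0 W=0
Move 5: B@(0,1) -> caps B=1 W=0
Move 6: W@(1,3) -> caps B=1 W=0
Move 7: B@(2,1) -> caps B=1 W=0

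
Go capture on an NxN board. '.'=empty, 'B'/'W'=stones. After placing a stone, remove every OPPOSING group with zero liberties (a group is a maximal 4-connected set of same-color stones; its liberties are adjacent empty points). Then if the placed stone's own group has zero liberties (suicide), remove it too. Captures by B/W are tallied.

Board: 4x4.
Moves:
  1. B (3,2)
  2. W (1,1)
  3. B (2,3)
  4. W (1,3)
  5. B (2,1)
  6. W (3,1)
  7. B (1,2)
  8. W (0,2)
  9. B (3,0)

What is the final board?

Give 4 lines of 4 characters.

Answer: ..W.
.WBW
.B.B
B.B.

Derivation:
Move 1: B@(3,2) -> caps B=0 W=0
Move 2: W@(1,1) -> caps B=0 W=0
Move 3: B@(2,3) -> caps B=0 W=0
Move 4: W@(1,3) -> caps B=0 W=0
Move 5: B@(2,1) -> caps B=0 W=0
Move 6: W@(3,1) -> caps B=0 W=0
Move 7: B@(1,2) -> caps B=0 W=0
Move 8: W@(0,2) -> caps B=0 W=0
Move 9: B@(3,0) -> caps B=1 W=0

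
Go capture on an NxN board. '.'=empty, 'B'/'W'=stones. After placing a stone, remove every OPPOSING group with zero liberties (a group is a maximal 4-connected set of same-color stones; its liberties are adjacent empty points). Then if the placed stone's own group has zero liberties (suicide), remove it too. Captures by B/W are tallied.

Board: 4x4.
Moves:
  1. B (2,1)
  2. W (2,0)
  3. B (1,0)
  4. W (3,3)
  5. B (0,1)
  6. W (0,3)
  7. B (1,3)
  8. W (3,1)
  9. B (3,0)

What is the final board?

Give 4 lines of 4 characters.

Answer: .B.W
B..B
.B..
BW.W

Derivation:
Move 1: B@(2,1) -> caps B=0 W=0
Move 2: W@(2,0) -> caps B=0 W=0
Move 3: B@(1,0) -> caps B=0 W=0
Move 4: W@(3,3) -> caps B=0 W=0
Move 5: B@(0,1) -> caps B=0 W=0
Move 6: W@(0,3) -> caps B=0 W=0
Move 7: B@(1,3) -> caps B=0 W=0
Move 8: W@(3,1) -> caps B=0 W=0
Move 9: B@(3,0) -> caps B=1 W=0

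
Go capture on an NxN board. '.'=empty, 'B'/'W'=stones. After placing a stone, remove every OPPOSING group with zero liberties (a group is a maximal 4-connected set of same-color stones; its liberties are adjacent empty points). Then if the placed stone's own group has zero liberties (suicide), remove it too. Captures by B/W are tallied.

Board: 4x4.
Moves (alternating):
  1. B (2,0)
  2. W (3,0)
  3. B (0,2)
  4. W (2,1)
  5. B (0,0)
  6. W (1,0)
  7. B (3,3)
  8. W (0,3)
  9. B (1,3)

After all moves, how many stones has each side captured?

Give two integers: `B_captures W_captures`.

Answer: 1 1

Derivation:
Move 1: B@(2,0) -> caps B=0 W=0
Move 2: W@(3,0) -> caps B=0 W=0
Move 3: B@(0,2) -> caps B=0 W=0
Move 4: W@(2,1) -> caps B=0 W=0
Move 5: B@(0,0) -> caps B=0 W=0
Move 6: W@(1,0) -> caps B=0 W=1
Move 7: B@(3,3) -> caps B=0 W=1
Move 8: W@(0,3) -> caps B=0 W=1
Move 9: B@(1,3) -> caps B=1 W=1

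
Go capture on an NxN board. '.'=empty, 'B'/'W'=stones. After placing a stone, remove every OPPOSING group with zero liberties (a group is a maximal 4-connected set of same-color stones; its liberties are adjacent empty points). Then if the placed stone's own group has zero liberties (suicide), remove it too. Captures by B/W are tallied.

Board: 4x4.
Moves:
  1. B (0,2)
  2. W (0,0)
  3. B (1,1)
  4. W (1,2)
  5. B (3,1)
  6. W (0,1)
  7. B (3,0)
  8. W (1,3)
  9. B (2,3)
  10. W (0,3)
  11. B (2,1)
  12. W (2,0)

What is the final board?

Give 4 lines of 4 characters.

Answer: WW.W
.BWW
WB.B
BB..

Derivation:
Move 1: B@(0,2) -> caps B=0 W=0
Move 2: W@(0,0) -> caps B=0 W=0
Move 3: B@(1,1) -> caps B=0 W=0
Move 4: W@(1,2) -> caps B=0 W=0
Move 5: B@(3,1) -> caps B=0 W=0
Move 6: W@(0,1) -> caps B=0 W=0
Move 7: B@(3,0) -> caps B=0 W=0
Move 8: W@(1,3) -> caps B=0 W=0
Move 9: B@(2,3) -> caps B=0 W=0
Move 10: W@(0,3) -> caps B=0 W=1
Move 11: B@(2,1) -> caps B=0 W=1
Move 12: W@(2,0) -> caps B=0 W=1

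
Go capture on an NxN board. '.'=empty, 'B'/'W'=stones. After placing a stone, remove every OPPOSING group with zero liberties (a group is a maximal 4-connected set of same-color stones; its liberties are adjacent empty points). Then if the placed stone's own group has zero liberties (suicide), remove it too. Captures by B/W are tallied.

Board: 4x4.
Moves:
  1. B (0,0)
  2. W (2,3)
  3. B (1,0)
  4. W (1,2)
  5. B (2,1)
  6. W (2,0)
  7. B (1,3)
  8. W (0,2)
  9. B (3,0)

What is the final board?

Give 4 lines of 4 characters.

Move 1: B@(0,0) -> caps B=0 W=0
Move 2: W@(2,3) -> caps B=0 W=0
Move 3: B@(1,0) -> caps B=0 W=0
Move 4: W@(1,2) -> caps B=0 W=0
Move 5: B@(2,1) -> caps B=0 W=0
Move 6: W@(2,0) -> caps B=0 W=0
Move 7: B@(1,3) -> caps B=0 W=0
Move 8: W@(0,2) -> caps B=0 W=0
Move 9: B@(3,0) -> caps B=1 W=0

Answer: B.W.
B.WB
.B.W
B...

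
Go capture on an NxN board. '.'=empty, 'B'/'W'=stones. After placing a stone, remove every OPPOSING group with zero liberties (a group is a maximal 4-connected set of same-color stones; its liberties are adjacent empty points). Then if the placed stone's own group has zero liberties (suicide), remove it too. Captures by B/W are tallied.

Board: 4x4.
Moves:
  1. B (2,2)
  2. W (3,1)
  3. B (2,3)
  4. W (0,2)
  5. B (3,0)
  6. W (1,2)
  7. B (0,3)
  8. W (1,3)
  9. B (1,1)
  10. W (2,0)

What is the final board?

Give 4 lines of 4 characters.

Move 1: B@(2,2) -> caps B=0 W=0
Move 2: W@(3,1) -> caps B=0 W=0
Move 3: B@(2,3) -> caps B=0 W=0
Move 4: W@(0,2) -> caps B=0 W=0
Move 5: B@(3,0) -> caps B=0 W=0
Move 6: W@(1,2) -> caps B=0 W=0
Move 7: B@(0,3) -> caps B=0 W=0
Move 8: W@(1,3) -> caps B=0 W=1
Move 9: B@(1,1) -> caps B=0 W=1
Move 10: W@(2,0) -> caps B=0 W=2

Answer: ..W.
.BWW
W.BB
.W..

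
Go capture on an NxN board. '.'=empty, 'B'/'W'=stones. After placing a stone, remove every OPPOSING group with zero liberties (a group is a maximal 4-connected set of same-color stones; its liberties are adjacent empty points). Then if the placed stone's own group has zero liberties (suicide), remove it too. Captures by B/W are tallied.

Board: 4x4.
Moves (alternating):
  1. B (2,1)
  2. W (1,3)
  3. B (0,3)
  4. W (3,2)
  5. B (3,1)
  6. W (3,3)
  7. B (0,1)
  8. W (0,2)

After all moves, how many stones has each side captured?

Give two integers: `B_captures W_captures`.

Move 1: B@(2,1) -> caps B=0 W=0
Move 2: W@(1,3) -> caps B=0 W=0
Move 3: B@(0,3) -> caps B=0 W=0
Move 4: W@(3,2) -> caps B=0 W=0
Move 5: B@(3,1) -> caps B=0 W=0
Move 6: W@(3,3) -> caps B=0 W=0
Move 7: B@(0,1) -> caps B=0 W=0
Move 8: W@(0,2) -> caps B=0 W=1

Answer: 0 1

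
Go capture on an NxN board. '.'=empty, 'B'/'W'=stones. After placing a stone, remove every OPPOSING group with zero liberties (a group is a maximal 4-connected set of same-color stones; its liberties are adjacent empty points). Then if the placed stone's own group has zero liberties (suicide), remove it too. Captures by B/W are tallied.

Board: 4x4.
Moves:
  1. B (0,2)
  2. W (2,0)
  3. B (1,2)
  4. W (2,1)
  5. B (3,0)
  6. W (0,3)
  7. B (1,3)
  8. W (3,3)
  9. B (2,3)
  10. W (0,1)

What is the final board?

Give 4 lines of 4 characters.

Move 1: B@(0,2) -> caps B=0 W=0
Move 2: W@(2,0) -> caps B=0 W=0
Move 3: B@(1,2) -> caps B=0 W=0
Move 4: W@(2,1) -> caps B=0 W=0
Move 5: B@(3,0) -> caps B=0 W=0
Move 6: W@(0,3) -> caps B=0 W=0
Move 7: B@(1,3) -> caps B=1 W=0
Move 8: W@(3,3) -> caps B=1 W=0
Move 9: B@(2,3) -> caps B=1 W=0
Move 10: W@(0,1) -> caps B=1 W=0

Answer: .WB.
..BB
WW.B
B..W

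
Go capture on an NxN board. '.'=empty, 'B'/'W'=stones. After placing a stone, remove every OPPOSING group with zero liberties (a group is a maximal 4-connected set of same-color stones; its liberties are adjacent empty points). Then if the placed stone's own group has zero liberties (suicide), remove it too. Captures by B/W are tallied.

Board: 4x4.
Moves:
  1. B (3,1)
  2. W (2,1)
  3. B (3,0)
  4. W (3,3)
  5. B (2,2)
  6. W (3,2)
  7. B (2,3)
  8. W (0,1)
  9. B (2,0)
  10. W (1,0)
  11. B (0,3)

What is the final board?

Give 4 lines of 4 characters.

Answer: .W.B
W...
BWBB
BB..

Derivation:
Move 1: B@(3,1) -> caps B=0 W=0
Move 2: W@(2,1) -> caps B=0 W=0
Move 3: B@(3,0) -> caps B=0 W=0
Move 4: W@(3,3) -> caps B=0 W=0
Move 5: B@(2,2) -> caps B=0 W=0
Move 6: W@(3,2) -> caps B=0 W=0
Move 7: B@(2,3) -> caps B=2 W=0
Move 8: W@(0,1) -> caps B=2 W=0
Move 9: B@(2,0) -> caps B=2 W=0
Move 10: W@(1,0) -> caps B=2 W=0
Move 11: B@(0,3) -> caps B=2 W=0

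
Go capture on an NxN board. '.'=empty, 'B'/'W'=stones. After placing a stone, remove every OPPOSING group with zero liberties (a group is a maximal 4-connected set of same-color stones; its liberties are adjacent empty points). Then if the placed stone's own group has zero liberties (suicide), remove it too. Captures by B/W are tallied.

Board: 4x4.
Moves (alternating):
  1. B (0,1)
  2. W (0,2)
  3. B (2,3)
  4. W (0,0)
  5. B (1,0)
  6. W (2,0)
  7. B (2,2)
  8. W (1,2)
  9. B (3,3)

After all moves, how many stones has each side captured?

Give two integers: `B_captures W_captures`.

Move 1: B@(0,1) -> caps B=0 W=0
Move 2: W@(0,2) -> caps B=0 W=0
Move 3: B@(2,3) -> caps B=0 W=0
Move 4: W@(0,0) -> caps B=0 W=0
Move 5: B@(1,0) -> caps B=1 W=0
Move 6: W@(2,0) -> caps B=1 W=0
Move 7: B@(2,2) -> caps B=1 W=0
Move 8: W@(1,2) -> caps B=1 W=0
Move 9: B@(3,3) -> caps B=1 W=0

Answer: 1 0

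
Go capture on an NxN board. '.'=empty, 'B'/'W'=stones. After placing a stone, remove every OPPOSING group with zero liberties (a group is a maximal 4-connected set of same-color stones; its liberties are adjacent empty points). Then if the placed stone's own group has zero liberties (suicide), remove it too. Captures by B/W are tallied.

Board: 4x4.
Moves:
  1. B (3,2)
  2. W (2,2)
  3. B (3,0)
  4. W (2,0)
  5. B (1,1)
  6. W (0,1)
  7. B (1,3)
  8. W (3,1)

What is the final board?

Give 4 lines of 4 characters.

Move 1: B@(3,2) -> caps B=0 W=0
Move 2: W@(2,2) -> caps B=0 W=0
Move 3: B@(3,0) -> caps B=0 W=0
Move 4: W@(2,0) -> caps B=0 W=0
Move 5: B@(1,1) -> caps B=0 W=0
Move 6: W@(0,1) -> caps B=0 W=0
Move 7: B@(1,3) -> caps B=0 W=0
Move 8: W@(3,1) -> caps B=0 W=1

Answer: .W..
.B.B
W.W.
.WB.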